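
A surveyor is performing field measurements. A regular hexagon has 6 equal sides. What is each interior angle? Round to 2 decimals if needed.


Shape: regular hexagon (6 sides)
Formula: interior angle = (n - 2) * 180 / n
(n - 2) = 4
(n - 2) * 180 = 720
angle = 720 / 6
angle = 120
120 degrees


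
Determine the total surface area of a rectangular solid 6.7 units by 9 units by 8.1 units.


Shape: rectangular prism
l = 6.7 units, w = 9 units, h = 8.1 units
Formula: SA = 2(lw + lh + wh)
lw = 60.3, lh = 54.27, wh = 72.9
lw + lh + wh = 187.47
SA = 2 * 187.47
SA = 374.94
374.94 units^2


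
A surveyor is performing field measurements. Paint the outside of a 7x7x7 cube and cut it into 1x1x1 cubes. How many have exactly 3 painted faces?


Large cube: 7 x 7 x 7, cut into unit cubes.
Cubes with 3 painted faces are at the corners. A cube always has 8 corners.
Count = 8
8 unit cubes


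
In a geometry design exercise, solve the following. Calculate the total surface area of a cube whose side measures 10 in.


Shape: cube
Side s = 10 in
A cube has 6 square faces.
Formula: SA = 6 * s^2
s^2 = 100
SA = 6 * 100
SA = 600
600 in^2


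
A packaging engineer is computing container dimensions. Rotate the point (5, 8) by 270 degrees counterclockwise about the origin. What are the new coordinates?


Transformation: rotation about the origin
Original point: (5, 8)
Rule for 270 deg counterclockwise: (x, y) -> (y, -x)
Apply: (5, 8) -> (8, -5)
(8, -5)


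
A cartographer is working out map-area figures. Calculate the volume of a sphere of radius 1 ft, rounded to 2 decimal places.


Shape: sphere
Radius r = 1 ft
Formula: V = (4/3) * pi * r^3
r^3 = 1
(4/3) * 1 = 1.333333
V = 1.333333 * pi
V = 4.19
4.19 ft^3


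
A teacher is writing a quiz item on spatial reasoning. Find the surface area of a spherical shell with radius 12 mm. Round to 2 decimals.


Shape: sphere
Radius r = 12 mm
Formula: SA = 4 * pi * r^2
r^2 = 144
SA = 4 * pi * 144
SA = 576 * pi
SA = 1809.56
1809.56 mm^2


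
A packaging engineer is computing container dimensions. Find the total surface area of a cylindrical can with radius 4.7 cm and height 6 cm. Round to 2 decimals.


Shape: closed cylinder
Radius r = 4.7 cm, Height h = 6 cm
Formula: SA = 2*pi*r^2 + 2*pi*r*h = 2*pi*r*(r + h)
r + h = 10.7
2 * r * (r + h) = 2 * 4.7 * 10.7 = 100.58
SA = 100.58 * pi
SA = 315.98
315.98 cm^2


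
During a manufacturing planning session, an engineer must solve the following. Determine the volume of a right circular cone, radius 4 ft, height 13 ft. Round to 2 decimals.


Shape: cone
Radius r = 4 ft, Height h = 13 ft
Formula: V = (1/3) * pi * r^2 * h
r^2 = 16
pi * r^2 * h = pi * 16 * 13 = 208 * pi
V = 208 * pi / 3
V = 217.82
217.82 ft^3


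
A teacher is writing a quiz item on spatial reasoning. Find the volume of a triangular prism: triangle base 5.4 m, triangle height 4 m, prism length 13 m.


Shape: triangular prism
Triangle base = 5.4 m, triangle height = 4 m, prism length L = 13 m
Formula: V = (1/2 * b * h_tri) * L
Cross-section area = 0.5 * 5.4 * 4 = 10.8
V = 10.8 * 13
V = 140.4
140.4 m^3


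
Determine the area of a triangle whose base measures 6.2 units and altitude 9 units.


Shape: triangle
Base b = 6.2 units, Height h = 9 units
Formula: A = (1/2) * b * h
A = 0.5 * 6.2 * 9
A = 0.5 * 55.8
A = 27.9
27.9 units^2


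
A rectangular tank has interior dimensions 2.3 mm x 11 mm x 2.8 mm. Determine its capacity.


Shape: rectangular prism
l = 2.3 mm, w = 11 mm, h = 2.8 mm
Formula: V = l * w * h
V = 2.3 * 11 * 2.8
V = 25.3 * 2.8
V = 70.84
70.84 mm^3


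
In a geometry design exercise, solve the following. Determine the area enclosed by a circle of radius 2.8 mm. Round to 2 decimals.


Shape: circle
Radius r = 2.8 mm
Formula: A = pi * r^2
r^2 = 2.8^2 = 7.84
A = pi * 7.84
A = 24.63
24.63 mm^2


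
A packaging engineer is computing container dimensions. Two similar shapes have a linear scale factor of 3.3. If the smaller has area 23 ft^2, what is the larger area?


Linear scale factor k = 3.3
Original area = 23 ft^2
Rule: under a linear scaling by k, areas scale by k^2.
k^2 = 3.3^2 = 10.89
New area = 23 * 10.89
New area = 250.47
250.47 ft^2


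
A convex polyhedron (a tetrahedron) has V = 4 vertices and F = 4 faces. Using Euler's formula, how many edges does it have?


Polyhedron: tetrahedron
Euler's formula for convex polyhedra: V - E + F = 2
Given: V = 4 vertices and F = 4 faces
Solve for E:
E = V + F - 2 = 4 + 4 - 2 = 6
6 edges


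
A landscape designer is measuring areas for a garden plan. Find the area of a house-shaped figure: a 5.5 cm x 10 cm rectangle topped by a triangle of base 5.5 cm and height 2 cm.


Composite shape: rectangle + triangle
Rectangle area = 5.5 * 10 = 55
Triangle area = 0.5 * 5.5 * 2 = 5.5
Total = 55 + 5.5
Total = 60.5
60.5 cm^2


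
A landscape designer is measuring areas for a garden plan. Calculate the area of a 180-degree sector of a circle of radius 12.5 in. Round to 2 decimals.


Shape: circular sector
Radius r = 12.5 in, Angle = 180 degrees
Formula: A = (angle/360) * pi * r^2
r^2 = 156.25
Fraction of circle = 180/360
A = (180/360) * pi * 156.25
A = 78.125 * pi
A = 245.44
245.44 in^2


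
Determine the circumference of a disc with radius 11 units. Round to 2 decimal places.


Shape: circle
Radius r = 11 units
Formula: C = 2 * pi * r
C = 2 * pi * 11
C = 22 * pi
C = 69.12
69.12 units


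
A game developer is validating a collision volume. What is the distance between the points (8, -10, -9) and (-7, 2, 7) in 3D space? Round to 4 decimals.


3D distance between two points
P1 = (8, -10, -9), P2 = (-7, 2, 7)
Formula: d = sqrt((x2-x1)^2 + (y2-y1)^2 + (z2-z1)^2)
dx = -7 - 8 = -15
dy = 2 - -10 = 12
dz = 7 - -9 = 16
dx^2 + dy^2 + dz^2 = 225 + 144 + 256 = 625
d = sqrt(625)
d = 25.0
25 units


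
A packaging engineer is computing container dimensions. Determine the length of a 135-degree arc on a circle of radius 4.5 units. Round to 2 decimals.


Shape: circular arc
Radius r = 4.5 units, Angle = 135 degrees
Formula: L = (angle/360) * 2 * pi * r
2 * pi * r = 9 * pi
L = (135/360) * 9 * pi
L = 3.375 * pi
L = 10.6
10.6 units


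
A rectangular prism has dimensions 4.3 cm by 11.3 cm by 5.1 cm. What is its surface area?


Shape: rectangular prism
l = 4.3 cm, w = 11.3 cm, h = 5.1 cm
Formula: SA = 2(lw + lh + wh)
lw = 48.59, lh = 21.93, wh = 57.63
lw + lh + wh = 128.15
SA = 2 * 128.15
SA = 256.3
256.3 cm^2


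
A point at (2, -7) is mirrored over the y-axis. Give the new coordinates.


Transformation: reflection
Original point: (2, -7)
Rule for reflection over the y-axis: (x, y) -> (-x, y)
Apply: (2, -7) -> (-2, -7)
(-2, -7)


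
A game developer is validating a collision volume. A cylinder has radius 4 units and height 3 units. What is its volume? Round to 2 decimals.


Shape: cylinder
Radius r = 4 units, Height h = 3 units
Formula: V = pi * r^2 * h
r^2 = 16
V = pi * 16 * 3
V = 48 * pi
V = 150.8
150.8 units^3


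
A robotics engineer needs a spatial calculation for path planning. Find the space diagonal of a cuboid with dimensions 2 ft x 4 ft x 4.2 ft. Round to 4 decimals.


Shape: rectangular box (space diagonal)
l = 2 ft, w = 4 ft, h = 4.2 ft
Visualize: the diagonal of the base, then a right triangle with that diagonal and the height.
Formula: d = sqrt(l^2 + w^2 + h^2)
l^2 + w^2 + h^2 = 4 + 16 + 17.64 = 37.64
d = sqrt(37.64)
d = 6.1351
6.1351 ft


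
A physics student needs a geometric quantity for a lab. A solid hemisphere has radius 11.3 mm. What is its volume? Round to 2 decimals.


Shape: hemisphere (half of a sphere)
Radius r = 11.3 mm
Formula: V = (1/2) * (4/3) * pi * r^3 = (2/3) * pi * r^3
r^3 = 1442.897
(2/3) * 1442.897 = 961.931333
V = 961.931333 * pi
V = 3022
3022 mm^3


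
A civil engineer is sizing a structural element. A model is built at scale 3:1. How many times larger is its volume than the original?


Linear scale factor k = 3
Rule: under a linear scaling by k, volumes scale by k^3.
k^3 = 3 * 3 * 3
k^3 = 9 * 3
k^3 = 27
Volume scales by a factor of 27.
27 (dimensionless)


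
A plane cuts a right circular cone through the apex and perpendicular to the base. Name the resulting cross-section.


Solid: right circular cone
Cutting plane: through the apex and perpendicular to the base
Visualize the intersection of the plane with the solid's surface.
The boundary of the cut region is a isosceles triangle.
isosceles triangle


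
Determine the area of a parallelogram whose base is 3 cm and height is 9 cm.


Shape: parallelogram
Base b = 3 cm, Height h = 9 cm
Formula: A = b * h
A = 3 * 9
A = 27
27 cm^2


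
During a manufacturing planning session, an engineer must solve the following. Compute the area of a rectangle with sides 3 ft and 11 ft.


Shape: rectangle
Length l = 3 ft, Width w = 11 ft
Formula: A = l * w
A = 3 * 11
A = 33
33 ft^2


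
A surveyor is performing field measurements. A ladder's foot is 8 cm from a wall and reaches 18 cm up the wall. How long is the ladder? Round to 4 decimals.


Shape: right triangle
Legs a = 8 cm, b = 18 cm
Formula: c = sqrt(a^2 + b^2)
a^2 = 64, b^2 = 324
a^2 + b^2 = 388
c = sqrt(388)
c = 19.6977
19.6977 cm


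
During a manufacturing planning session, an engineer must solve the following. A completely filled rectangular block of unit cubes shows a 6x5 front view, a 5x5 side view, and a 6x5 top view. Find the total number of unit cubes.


Orthographic views of a solid rectangular block:
Front view 6 x 5 -> length = 6, height = 5
Side view 5 x 5 -> width = 5, height = 5 (consistent)
Top view 6 x 5 -> confirms length = 6, width = 5
The block is 6 x 5 x 5.
Total unit cubes = 6 * 5 * 5 = 150
150 unit cubes


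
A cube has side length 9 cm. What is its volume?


Shape: cube
Side s = 9 cm
Formula: V = s^3
V = 9 * 9 * 9
V = 81 * 9
V = 729
729 cm^3


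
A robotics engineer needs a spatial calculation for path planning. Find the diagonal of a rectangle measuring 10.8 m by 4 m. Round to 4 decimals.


Shape: rectangle (diagonal via Pythagoras)
Sides: 10.8 m and 4 m
Formula: d = sqrt(l^2 + w^2)
l^2 = 116.64, w^2 = 16
l^2 + w^2 = 132.64
d = sqrt(132.64)
d = 11.5169
11.5169 m


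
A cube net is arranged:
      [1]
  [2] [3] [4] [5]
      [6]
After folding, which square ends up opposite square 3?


Net: cross layout. Take square 3 as the base (bottom).
Fold the four squares in the horizontal row up around 3: 2 -> left, 4 -> right, 5 wraps to the top.
Fold 1 and 6 up from 3: 1 -> back, 6 -> front.
Opposite pairs are therefore: (1, 6), (2, 4), (3, 5).
Face 3 is opposite face 5.
face 5


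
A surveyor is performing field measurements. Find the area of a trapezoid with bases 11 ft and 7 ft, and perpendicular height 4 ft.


Shape: trapezoid
Parallel sides a = 11 ft, b = 7 ft; Height h = 4 ft
Formula: A = (a + b) * h / 2
a + b = 11 + 7 = 18
A = 18 * 4 / 2
A = 72 / 2
A = 36
36 ft^2


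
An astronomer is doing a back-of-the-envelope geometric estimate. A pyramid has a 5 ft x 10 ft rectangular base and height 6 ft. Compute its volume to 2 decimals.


Shape: rectangular pyramid
Base: 5 ft x 10 ft, Height h = 6 ft
Formula: V = (1/3) * base_area * h
base_area = 5 * 10 = 50
base_area * h = 50 * 6 = 300
V = 300 / 3
V = 100
100 ft^3


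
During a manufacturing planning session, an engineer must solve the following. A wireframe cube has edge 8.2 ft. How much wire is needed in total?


Shape: cube
Side s = 8.2 ft
A cube has 12 edges, all equal.
Formula: total edge length = 12 * s
Total = 12 * 8.2
Total = 98.4
98.4 ft


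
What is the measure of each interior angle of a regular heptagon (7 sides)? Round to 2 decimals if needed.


Shape: regular heptagon (7 sides)
Formula: interior angle = (n - 2) * 180 / n
(n - 2) = 5
(n - 2) * 180 = 900
angle = 900 / 7
angle = 128.57
128.57 degrees


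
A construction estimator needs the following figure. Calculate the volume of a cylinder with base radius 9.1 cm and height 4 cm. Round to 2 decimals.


Shape: cylinder
Radius r = 9.1 cm, Height h = 4 cm
Formula: V = pi * r^2 * h
r^2 = 82.81
V = pi * 82.81 * 4
V = 331.24 * pi
V = 1040.62
1040.62 cm^3


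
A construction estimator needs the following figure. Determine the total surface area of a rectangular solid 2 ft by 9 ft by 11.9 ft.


Shape: rectangular prism
l = 2 ft, w = 9 ft, h = 11.9 ft
Formula: SA = 2(lw + lh + wh)
lw = 18, lh = 23.8, wh = 107.1
lw + lh + wh = 148.9
SA = 2 * 148.9
SA = 297.8
297.8 ft^2


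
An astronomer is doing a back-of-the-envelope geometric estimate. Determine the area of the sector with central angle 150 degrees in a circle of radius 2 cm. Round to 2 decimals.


Shape: circular sector
Radius r = 2 cm, Angle = 150 degrees
Formula: A = (angle/360) * pi * r^2
r^2 = 4
Fraction of circle = 150/360
A = (150/360) * pi * 4
A = 1.666667 * pi
A = 5.24
5.24 cm^2


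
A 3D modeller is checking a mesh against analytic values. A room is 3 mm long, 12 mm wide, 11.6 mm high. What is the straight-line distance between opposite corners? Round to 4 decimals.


Shape: rectangular box (space diagonal)
l = 3 mm, w = 12 mm, h = 11.6 mm
Visualize: the diagonal of the base, then a right triangle with that diagonal and the height.
Formula: d = sqrt(l^2 + w^2 + h^2)
l^2 + w^2 + h^2 = 9 + 144 + 134.56 = 287.56
d = sqrt(287.56)
d = 16.9576
16.9576 mm


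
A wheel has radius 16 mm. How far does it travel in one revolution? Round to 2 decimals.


Shape: circle
Radius r = 16 mm
Formula: C = 2 * pi * r
C = 2 * pi * 16
C = 32 * pi
C = 100.53
100.53 mm


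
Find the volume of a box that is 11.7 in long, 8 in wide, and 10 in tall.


Shape: rectangular prism
l = 11.7 in, w = 8 in, h = 10 in
Formula: V = l * w * h
V = 11.7 * 8 * 10
V = 93.6 * 10
V = 936
936 in^3


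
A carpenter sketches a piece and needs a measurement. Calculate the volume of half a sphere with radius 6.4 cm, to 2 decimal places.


Shape: hemisphere (half of a sphere)
Radius r = 6.4 cm
Formula: V = (1/2) * (4/3) * pi * r^3 = (2/3) * pi * r^3
r^3 = 262.144
(2/3) * 262.144 = 174.762667
V = 174.762667 * pi
V = 549.03
549.03 cm^3


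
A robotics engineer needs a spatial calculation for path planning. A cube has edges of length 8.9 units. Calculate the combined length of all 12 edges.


Shape: cube
Side s = 8.9 units
A cube has 12 edges, all equal.
Formula: total edge length = 12 * s
Total = 12 * 8.9
Total = 106.8
106.8 units


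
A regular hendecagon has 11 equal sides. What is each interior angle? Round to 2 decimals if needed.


Shape: regular hendecagon (11 sides)
Formula: interior angle = (n - 2) * 180 / n
(n - 2) = 9
(n - 2) * 180 = 1620
angle = 1620 / 11
angle = 147.27
147.27 degrees


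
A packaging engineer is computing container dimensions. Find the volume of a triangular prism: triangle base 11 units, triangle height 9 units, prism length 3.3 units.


Shape: triangular prism
Triangle base = 11 units, triangle height = 9 units, prism length L = 3.3 units
Formula: V = (1/2 * b * h_tri) * L
Cross-section area = 0.5 * 11 * 9 = 49.5
V = 49.5 * 3.3
V = 163.35
163.35 units^3


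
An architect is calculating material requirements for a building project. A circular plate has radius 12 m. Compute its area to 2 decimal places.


Shape: circle
Radius r = 12 m
Formula: A = pi * r^2
r^2 = 12^2 = 144
A = pi * 144
A = 452.39
452.39 m^2


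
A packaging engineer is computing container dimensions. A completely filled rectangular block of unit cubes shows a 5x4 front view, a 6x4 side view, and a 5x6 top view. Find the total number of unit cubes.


Orthographic views of a solid rectangular block:
Front view 5 x 4 -> length = 5, height = 4
Side view 6 x 4 -> width = 6, height = 4 (consistent)
Top view 5 x 6 -> confirms length = 5, width = 6
The block is 5 x 6 x 4.
Total unit cubes = 5 * 6 * 4 = 120
120 unit cubes


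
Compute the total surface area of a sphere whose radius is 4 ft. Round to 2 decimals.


Shape: sphere
Radius r = 4 ft
Formula: SA = 4 * pi * r^2
r^2 = 16
SA = 4 * pi * 16
SA = 64 * pi
SA = 201.06
201.06 ft^2


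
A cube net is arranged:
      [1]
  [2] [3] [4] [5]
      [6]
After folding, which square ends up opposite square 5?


Net: cross layout. Take square 3 as the base (bottom).
Fold the four squares in the horizontal row up around 3: 2 -> left, 4 -> right, 5 wraps to the top.
Fold 1 and 6 up from 3: 1 -> back, 6 -> front.
Opposite pairs are therefore: (1, 6), (2, 4), (3, 5).
Face 5 is opposite face 3.
face 3


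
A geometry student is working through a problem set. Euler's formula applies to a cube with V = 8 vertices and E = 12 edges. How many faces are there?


Polyhedron: cube
Euler's formula for convex polyhedra: V - E + F = 2
Given: V = 8 vertices and E = 12 edges
Solve for F:
F = 2 + E - V = 2 + 12 - 8 = 6
6 faces


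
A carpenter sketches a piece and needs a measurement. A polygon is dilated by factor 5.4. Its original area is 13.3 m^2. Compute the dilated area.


Linear scale factor k = 5.4
Original area = 13.3 m^2
Rule: under a linear scaling by k, areas scale by k^2.
k^2 = 5.4^2 = 29.16
New area = 13.3 * 29.16
New area = 387.828
387.828 m^2


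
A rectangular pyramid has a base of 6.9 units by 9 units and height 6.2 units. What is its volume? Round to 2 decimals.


Shape: rectangular pyramid
Base: 6.9 units x 9 units, Height h = 6.2 units
Formula: V = (1/3) * base_area * h
base_area = 6.9 * 9 = 62.1
base_area * h = 62.1 * 6.2 = 385.02
V = 385.02 / 3
V = 128.34
128.34 units^3


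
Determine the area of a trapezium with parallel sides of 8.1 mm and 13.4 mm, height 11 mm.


Shape: trapezoid
Parallel sides a = 8.1 mm, b = 13.4 mm; Height h = 11 mm
Formula: A = (a + b) * h / 2
a + b = 8.1 + 13.4 = 21.5
A = 21.5 * 11 / 2
A = 236.5 / 2
A = 118.25
118.25 mm^2


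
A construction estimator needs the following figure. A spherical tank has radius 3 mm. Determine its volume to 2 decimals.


Shape: sphere
Radius r = 3 mm
Formula: V = (4/3) * pi * r^3
r^3 = 27
(4/3) * 27 = 36
V = 36 * pi
V = 113.1
113.1 mm^3


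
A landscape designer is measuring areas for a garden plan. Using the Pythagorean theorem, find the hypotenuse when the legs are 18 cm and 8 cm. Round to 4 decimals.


Shape: right triangle
Legs a = 18 cm, b = 8 cm
Formula: c = sqrt(a^2 + b^2)
a^2 = 324, b^2 = 64
a^2 + b^2 = 388
c = sqrt(388)
c = 19.6977
19.6977 cm


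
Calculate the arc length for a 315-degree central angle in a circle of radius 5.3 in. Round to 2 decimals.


Shape: circular arc
Radius r = 5.3 in, Angle = 315 degrees
Formula: L = (angle/360) * 2 * pi * r
2 * pi * r = 10.6 * pi
L = (315/360) * 10.6 * pi
L = 9.275 * pi
L = 29.14
29.14 in


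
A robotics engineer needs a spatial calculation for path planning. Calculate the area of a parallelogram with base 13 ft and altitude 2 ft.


Shape: parallelogram
Base b = 13 ft, Height h = 2 ft
Formula: A = b * h
A = 13 * 2
A = 26
26 ft^2


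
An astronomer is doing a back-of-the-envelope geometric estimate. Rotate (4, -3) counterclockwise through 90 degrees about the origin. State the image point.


Transformation: rotation about the origin
Original point: (4, -3)
Rule for 90 deg counterclockwise: (x, y) -> (-y, x)
Apply: (4, -3) -> (3, 4)
(3, 4)


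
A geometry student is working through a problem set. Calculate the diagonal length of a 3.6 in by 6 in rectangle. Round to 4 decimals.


Shape: rectangle (diagonal via Pythagoras)
Sides: 3.6 in and 6 in
Formula: d = sqrt(l^2 + w^2)
l^2 = 12.96, w^2 = 36
l^2 + w^2 = 48.96
d = sqrt(48.96)
d = 6.9971
6.9971 in


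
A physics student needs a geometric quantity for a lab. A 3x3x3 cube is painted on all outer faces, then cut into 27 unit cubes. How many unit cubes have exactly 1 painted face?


Large cube: 3 x 3 x 3, cut into unit cubes.
n = 3, so n - 2 = 1
Cubes with 1 painted face lie in the interior of each face.
A cube has 6 faces; each contributes (n - 2)^2 = 1 such cubes.
Count = 6 * 1 = 6
6 unit cubes


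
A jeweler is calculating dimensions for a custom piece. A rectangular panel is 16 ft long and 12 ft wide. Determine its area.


Shape: rectangle
Length l = 16 ft, Width w = 12 ft
Formula: A = l * w
A = 16 * 12
A = 192
192 ft^2


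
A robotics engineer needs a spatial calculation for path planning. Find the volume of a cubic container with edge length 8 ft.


Shape: cube
Side s = 8 ft
Formula: V = s^3
V = 8 * 8 * 8
V = 64 * 8
V = 512
512 ft^3


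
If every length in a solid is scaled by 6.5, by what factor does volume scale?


Linear scale factor k = 6.5
Rule: under a linear scaling by k, volumes scale by k^3.
k^3 = 6.5 * 6.5 * 6.5
k^3 = 42.25 * 6.5
k^3 = 274.625
Volume scales by a factor of 274.625.
274.625 (dimensionless)


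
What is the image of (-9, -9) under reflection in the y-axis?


Transformation: reflection
Original point: (-9, -9)
Rule for reflection over the y-axis: (x, y) -> (-x, y)
Apply: (-9, -9) -> (9, -9)
(9, -9)


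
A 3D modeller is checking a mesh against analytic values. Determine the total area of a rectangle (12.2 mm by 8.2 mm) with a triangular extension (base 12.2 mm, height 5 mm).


Composite shape: rectangle + triangle
Rectangle area = 12.2 * 8.2 = 100.04
Triangle area = 0.5 * 12.2 * 5 = 30.5
Total = 100.04 + 30.5
Total = 130.54
130.54 mm^2


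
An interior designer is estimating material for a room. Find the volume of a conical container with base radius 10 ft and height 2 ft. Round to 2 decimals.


Shape: cone
Radius r = 10 ft, Height h = 2 ft
Formula: V = (1/3) * pi * r^2 * h
r^2 = 100
pi * r^2 * h = pi * 100 * 2 = 200 * pi
V = 200 * pi / 3
V = 209.44
209.44 ft^3


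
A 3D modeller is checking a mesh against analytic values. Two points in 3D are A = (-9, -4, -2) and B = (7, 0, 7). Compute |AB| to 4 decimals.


3D distance between two points
P1 = (-9, -4, -2), P2 = (7, 0, 7)
Formula: d = sqrt((x2-x1)^2 + (y2-y1)^2 + (z2-z1)^2)
dx = 7 - -9 = 16
dy = 0 - -4 = 4
dz = 7 - -2 = 9
dx^2 + dy^2 + dz^2 = 256 + 16 + 81 = 353
d = sqrt(353)
d = 18.7883
18.7883 units


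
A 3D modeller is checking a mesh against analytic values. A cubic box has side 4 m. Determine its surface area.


Shape: cube
Side s = 4 m
A cube has 6 square faces.
Formula: SA = 6 * s^2
s^2 = 16
SA = 6 * 16
SA = 96
96 m^2


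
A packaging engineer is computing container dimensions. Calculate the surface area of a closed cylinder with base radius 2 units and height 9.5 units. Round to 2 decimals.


Shape: closed cylinder
Radius r = 2 units, Height h = 9.5 units
Formula: SA = 2*pi*r^2 + 2*pi*r*h = 2*pi*r*(r + h)
r + h = 11.5
2 * r * (r + h) = 2 * 2 * 11.5 = 46
SA = 46 * pi
SA = 144.51
144.51 units^2


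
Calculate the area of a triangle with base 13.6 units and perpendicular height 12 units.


Shape: triangle
Base b = 13.6 units, Height h = 12 units
Formula: A = (1/2) * b * h
A = 0.5 * 13.6 * 12
A = 0.5 * 163.2
A = 81.6
81.6 units^2


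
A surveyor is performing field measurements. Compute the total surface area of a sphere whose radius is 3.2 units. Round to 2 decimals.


Shape: sphere
Radius r = 3.2 units
Formula: SA = 4 * pi * r^2
r^2 = 10.24
SA = 4 * pi * 10.24
SA = 40.96 * pi
SA = 128.68
128.68 units^2


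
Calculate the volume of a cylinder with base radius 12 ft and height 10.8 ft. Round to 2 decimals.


Shape: cylinder
Radius r = 12 ft, Height h = 10.8 ft
Formula: V = pi * r^2 * h
r^2 = 144
V = pi * 144 * 10.8
V = 1555.2 * pi
V = 4885.8
4885.8 ft^3


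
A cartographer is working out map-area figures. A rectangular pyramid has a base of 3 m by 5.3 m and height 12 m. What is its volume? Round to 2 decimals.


Shape: rectangular pyramid
Base: 3 m x 5.3 m, Height h = 12 m
Formula: V = (1/3) * base_area * h
base_area = 3 * 5.3 = 15.9
base_area * h = 15.9 * 12 = 190.8
V = 190.8 / 3
V = 63.6
63.6 m^3


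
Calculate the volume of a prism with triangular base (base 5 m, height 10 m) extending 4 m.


Shape: triangular prism
Triangle base = 5 m, triangle height = 10 m, prism length L = 4 m
Formula: V = (1/2 * b * h_tri) * L
Cross-section area = 0.5 * 5 * 10 = 25
V = 25 * 4
V = 100
100 m^3


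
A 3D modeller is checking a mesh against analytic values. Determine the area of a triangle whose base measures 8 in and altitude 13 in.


Shape: triangle
Base b = 8 in, Height h = 13 in
Formula: A = (1/2) * b * h
A = 0.5 * 8 * 13
A = 0.5 * 104
A = 52
52 in^2


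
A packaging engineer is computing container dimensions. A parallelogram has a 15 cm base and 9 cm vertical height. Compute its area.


Shape: parallelogram
Base b = 15 cm, Height h = 9 cm
Formula: A = b * h
A = 15 * 9
A = 135
135 cm^2


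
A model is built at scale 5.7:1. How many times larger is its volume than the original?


Linear scale factor k = 5.7
Rule: under a linear scaling by k, volumes scale by k^3.
k^3 = 5.7 * 5.7 * 5.7
k^3 = 32.49 * 5.7
k^3 = 185.193
Volume scales by a factor of 185.193.
185.193 (dimensionless)


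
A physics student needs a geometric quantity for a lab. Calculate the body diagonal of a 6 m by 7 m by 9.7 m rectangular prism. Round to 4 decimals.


Shape: rectangular box (space diagonal)
l = 6 m, w = 7 m, h = 9.7 m
Visualize: the diagonal of the base, then a right triangle with that diagonal and the height.
Formula: d = sqrt(l^2 + w^2 + h^2)
l^2 + w^2 + h^2 = 36 + 49 + 94.09 = 179.09
d = sqrt(179.09)
d = 13.3825
13.3825 m


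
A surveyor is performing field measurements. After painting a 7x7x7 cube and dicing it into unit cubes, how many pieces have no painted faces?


Large cube: 7 x 7 x 7, cut into unit cubes.
n = 7, so n - 2 = 5
Unpainted cubes form the interior (n - 2)^3 block.
(n - 2)^3 = 5^3 = 125
125 unit cubes


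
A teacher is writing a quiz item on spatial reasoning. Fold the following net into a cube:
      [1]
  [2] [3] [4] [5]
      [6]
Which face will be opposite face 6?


Net: cross layout. Take square 3 as the base (bottom).
Fold the four squares in the horizontal row up around 3: 2 -> left, 4 -> right, 5 wraps to the top.
Fold 1 and 6 up from 3: 1 -> back, 6 -> front.
Opposite pairs are therefore: (1, 6), (2, 4), (3, 5).
Face 6 is opposite face 1.
face 1


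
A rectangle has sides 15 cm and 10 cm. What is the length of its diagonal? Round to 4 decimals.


Shape: rectangle (diagonal via Pythagoras)
Sides: 15 cm and 10 cm
Formula: d = sqrt(l^2 + w^2)
l^2 = 225, w^2 = 100
l^2 + w^2 = 325
d = sqrt(325)
d = 18.0278
18.0278 cm


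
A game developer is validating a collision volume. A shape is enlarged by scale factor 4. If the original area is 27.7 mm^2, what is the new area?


Linear scale factor k = 4
Original area = 27.7 mm^2
Rule: under a linear scaling by k, areas scale by k^2.
k^2 = 4^2 = 16
New area = 27.7 * 16
New area = 443.2
443.2 mm^2


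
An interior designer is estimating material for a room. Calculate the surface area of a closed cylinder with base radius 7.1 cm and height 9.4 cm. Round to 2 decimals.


Shape: closed cylinder
Radius r = 7.1 cm, Height h = 9.4 cm
Formula: SA = 2*pi*r^2 + 2*pi*r*h = 2*pi*r*(r + h)
r + h = 16.5
2 * r * (r + h) = 2 * 7.1 * 16.5 = 234.3
SA = 234.3 * pi
SA = 736.08
736.08 cm^2


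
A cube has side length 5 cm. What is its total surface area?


Shape: cube
Side s = 5 cm
A cube has 6 square faces.
Formula: SA = 6 * s^2
s^2 = 25
SA = 6 * 25
SA = 150
150 cm^2


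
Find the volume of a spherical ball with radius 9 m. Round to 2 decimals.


Shape: sphere
Radius r = 9 m
Formula: V = (4/3) * pi * r^3
r^3 = 729
(4/3) * 729 = 972
V = 972 * pi
V = 3053.63
3053.63 m^3


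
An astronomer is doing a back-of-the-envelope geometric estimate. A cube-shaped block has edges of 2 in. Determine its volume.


Shape: cube
Side s = 2 in
Formula: V = s^3
V = 2 * 2 * 2
V = 4 * 2
V = 8
8 in^3


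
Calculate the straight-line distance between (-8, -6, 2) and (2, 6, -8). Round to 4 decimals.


3D distance between two points
P1 = (-8, -6, 2), P2 = (2, 6, -8)
Formula: d = sqrt((x2-x1)^2 + (y2-y1)^2 + (z2-z1)^2)
dx = 2 - -8 = 10
dy = 6 - -6 = 12
dz = -8 - 2 = -10
dx^2 + dy^2 + dz^2 = 100 + 144 + 100 = 344
d = sqrt(344)
d = 18.5472
18.5472 units


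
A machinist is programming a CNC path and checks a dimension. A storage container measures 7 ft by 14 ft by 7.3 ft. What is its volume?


Shape: rectangular prism
l = 7 ft, w = 14 ft, h = 7.3 ft
Formula: V = l * w * h
V = 7 * 14 * 7.3
V = 98 * 7.3
V = 715.4
715.4 ft^3


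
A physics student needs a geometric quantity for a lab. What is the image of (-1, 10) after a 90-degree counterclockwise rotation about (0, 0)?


Transformation: rotation about the origin
Original point: (-1, 10)
Rule for 90 deg counterclockwise: (x, y) -> (-y, x)
Apply: (-1, 10) -> (-10, -1)
(-10, -1)


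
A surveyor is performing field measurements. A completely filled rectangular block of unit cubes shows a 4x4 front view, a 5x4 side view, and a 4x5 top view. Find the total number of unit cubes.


Orthographic views of a solid rectangular block:
Front view 4 x 4 -> length = 4, height = 4
Side view 5 x 4 -> width = 5, height = 4 (consistent)
Top view 4 x 5 -> confirms length = 4, width = 5
The block is 4 x 5 x 4.
Total unit cubes = 4 * 5 * 4 = 80
80 unit cubes


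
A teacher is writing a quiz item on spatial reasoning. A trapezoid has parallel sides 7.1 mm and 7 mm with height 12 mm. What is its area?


Shape: trapezoid
Parallel sides a = 7.1 mm, b = 7 mm; Height h = 12 mm
Formula: A = (a + b) * h / 2
a + b = 7.1 + 7 = 14.1
A = 14.1 * 12 / 2
A = 169.2 / 2
A = 84.6
84.6 mm^2


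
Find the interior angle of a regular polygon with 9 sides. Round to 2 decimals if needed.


Shape: regular nonagon (9 sides)
Formula: interior angle = (n - 2) * 180 / n
(n - 2) = 7
(n - 2) * 180 = 1260
angle = 1260 / 9
angle = 140
140 degrees


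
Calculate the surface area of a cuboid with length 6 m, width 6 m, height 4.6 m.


Shape: rectangular prism
l = 6 m, w = 6 m, h = 4.6 m
Formula: SA = 2(lw + lh + wh)
lw = 36, lh = 27.6, wh = 27.6
lw + lh + wh = 91.2
SA = 2 * 91.2
SA = 182.4
182.4 m^2


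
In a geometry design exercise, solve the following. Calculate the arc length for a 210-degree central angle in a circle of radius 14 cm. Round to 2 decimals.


Shape: circular arc
Radius r = 14 cm, Angle = 210 degrees
Formula: L = (angle/360) * 2 * pi * r
2 * pi * r = 28 * pi
L = (210/360) * 28 * pi
L = 16.333333 * pi
L = 51.31
51.31 cm


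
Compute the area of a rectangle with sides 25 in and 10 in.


Shape: rectangle
Length l = 25 in, Width w = 10 in
Formula: A = l * w
A = 25 * 10
A = 250
250 in^2


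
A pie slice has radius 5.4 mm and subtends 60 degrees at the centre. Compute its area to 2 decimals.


Shape: circular sector
Radius r = 5.4 mm, Angle = 60 degrees
Formula: A = (angle/360) * pi * r^2
r^2 = 29.16
Fraction of circle = 60/360
A = (60/360) * pi * 29.16
A = 4.86 * pi
A = 15.27
15.27 mm^2


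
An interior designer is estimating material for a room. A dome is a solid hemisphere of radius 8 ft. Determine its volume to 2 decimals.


Shape: hemisphere (half of a sphere)
Radius r = 8 ft
Formula: V = (1/2) * (4/3) * pi * r^3 = (2/3) * pi * r^3
r^3 = 512
(2/3) * 512 = 341.333333
V = 341.333333 * pi
V = 1072.33
1072.33 ft^3


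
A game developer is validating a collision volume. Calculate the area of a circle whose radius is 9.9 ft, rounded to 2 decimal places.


Shape: circle
Radius r = 9.9 ft
Formula: A = pi * r^2
r^2 = 9.9^2 = 98.01
A = pi * 98.01
A = 307.91
307.91 ft^2


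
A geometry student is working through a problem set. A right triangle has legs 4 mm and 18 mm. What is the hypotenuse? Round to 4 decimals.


Shape: right triangle
Legs a = 4 mm, b = 18 mm
Formula: c = sqrt(a^2 + b^2)
a^2 = 16, b^2 = 324
a^2 + b^2 = 340
c = sqrt(340)
c = 18.4391
18.4391 mm


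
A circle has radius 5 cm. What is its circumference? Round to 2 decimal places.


Shape: circle
Radius r = 5 cm
Formula: C = 2 * pi * r
C = 2 * pi * 5
C = 10 * pi
C = 31.42
31.42 cm


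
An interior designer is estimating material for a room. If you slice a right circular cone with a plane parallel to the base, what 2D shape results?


Solid: right circular cone
Cutting plane: parallel to the base
Visualize the intersection of the plane with the solid's surface.
The boundary of the cut region is a circle.
circle


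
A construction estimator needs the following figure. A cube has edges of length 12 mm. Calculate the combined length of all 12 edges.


Shape: cube
Side s = 12 mm
A cube has 12 edges, all equal.
Formula: total edge length = 12 * s
Total = 12 * 12
Total = 144
144 mm


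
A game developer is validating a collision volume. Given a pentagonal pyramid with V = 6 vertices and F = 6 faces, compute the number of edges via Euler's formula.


Polyhedron: pentagonal pyramid
Euler's formula for convex polyhedra: V - E + F = 2
Given: V = 6 vertices and F = 6 faces
Solve for E:
E = V + F - 2 = 6 + 6 - 2 = 10
10 edges


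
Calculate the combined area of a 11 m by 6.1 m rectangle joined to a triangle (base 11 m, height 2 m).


Composite shape: rectangle + triangle
Rectangle area = 11 * 6.1 = 67.1
Triangle area = 0.5 * 11 * 2 = 11
Total = 67.1 + 11
Total = 78.1
78.1 m^2


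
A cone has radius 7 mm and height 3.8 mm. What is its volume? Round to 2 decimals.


Shape: cone
Radius r = 7 mm, Height h = 3.8 mm
Formula: V = (1/3) * pi * r^2 * h
r^2 = 49
pi * r^2 * h = pi * 49 * 3.8 = 186.2 * pi
V = 186.2 * pi / 3
V = 194.99
194.99 mm^3


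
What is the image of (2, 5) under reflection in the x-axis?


Transformation: reflection
Original point: (2, 5)
Rule for reflection over the x-axis: (x, y) -> (x, -y)
Apply: (2, 5) -> (2, -5)
(2, -5)


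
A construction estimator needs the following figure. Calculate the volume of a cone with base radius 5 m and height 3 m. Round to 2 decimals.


Shape: cone
Radius r = 5 m, Height h = 3 m
Formula: V = (1/3) * pi * r^2 * h
r^2 = 25
pi * r^2 * h = pi * 25 * 3 = 75 * pi
V = 75 * pi / 3
V = 78.54
78.54 m^3


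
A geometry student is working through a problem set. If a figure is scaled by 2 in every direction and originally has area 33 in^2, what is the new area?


Linear scale factor k = 2
Original area = 33 in^2
Rule: under a linear scaling by k, areas scale by k^2.
k^2 = 2^2 = 4
New area = 33 * 4
New area = 132
132 in^2


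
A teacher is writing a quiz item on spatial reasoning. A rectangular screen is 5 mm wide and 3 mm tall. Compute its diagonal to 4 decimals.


Shape: rectangle (diagonal via Pythagoras)
Sides: 5 mm and 3 mm
Formula: d = sqrt(l^2 + w^2)
l^2 = 25, w^2 = 9
l^2 + w^2 = 34
d = sqrt(34)
d = 5.831
5.831 mm


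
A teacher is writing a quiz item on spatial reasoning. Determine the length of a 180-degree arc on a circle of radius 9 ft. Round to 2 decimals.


Shape: circular arc
Radius r = 9 ft, Angle = 180 degrees
Formula: L = (angle/360) * 2 * pi * r
2 * pi * r = 18 * pi
L = (180/360) * 18 * pi
L = 9 * pi
L = 28.27
28.27 ft


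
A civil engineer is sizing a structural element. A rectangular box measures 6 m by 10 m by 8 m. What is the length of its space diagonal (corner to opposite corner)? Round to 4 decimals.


Shape: rectangular box (space diagonal)
l = 6 m, w = 10 m, h = 8 m
Visualize: the diagonal of the base, then a right triangle with that diagonal and the height.
Formula: d = sqrt(l^2 + w^2 + h^2)
l^2 + w^2 + h^2 = 36 + 100 + 64 = 200
d = sqrt(200)
d = 14.1421
14.1421 m


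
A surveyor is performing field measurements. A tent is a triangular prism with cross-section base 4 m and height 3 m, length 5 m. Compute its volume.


Shape: triangular prism
Triangle base = 4 m, triangle height = 3 m, prism length L = 5 m
Formula: V = (1/2 * b * h_tri) * L
Cross-section area = 0.5 * 4 * 3 = 6
V = 6 * 5
V = 30
30 m^3


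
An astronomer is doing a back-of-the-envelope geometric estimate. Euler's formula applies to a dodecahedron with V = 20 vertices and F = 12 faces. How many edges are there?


Polyhedron: dodecahedron
Euler's formula for convex polyhedra: V - E + F = 2
Given: V = 20 vertices and F = 12 faces
Solve for E:
E = V + F - 2 = 20 + 12 - 2 = 30
30 edges


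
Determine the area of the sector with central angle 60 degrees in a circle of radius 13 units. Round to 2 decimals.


Shape: circular sector
Radius r = 13 units, Angle = 60 degrees
Formula: A = (angle/360) * pi * r^2
r^2 = 169
Fraction of circle = 60/360
A = (60/360) * pi * 169
A = 28.166667 * pi
A = 88.49
88.49 units^2


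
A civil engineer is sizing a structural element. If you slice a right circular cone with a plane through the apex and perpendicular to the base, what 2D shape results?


Solid: right circular cone
Cutting plane: through the apex and perpendicular to the base
Visualize the intersection of the plane with the solid's surface.
The boundary of the cut region is a isosceles triangle.
isosceles triangle


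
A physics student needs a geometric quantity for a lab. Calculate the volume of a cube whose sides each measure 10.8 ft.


Shape: cube
Side s = 10.8 ft
Formula: V = s^3
V = 10.8 * 10.8 * 10.8
V = 116.64 * 10.8
V = 1259.712
1259.712 ft^3


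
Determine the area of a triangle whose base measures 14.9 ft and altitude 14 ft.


Shape: triangle
Base b = 14.9 ft, Height h = 14 ft
Formula: A = (1/2) * b * h
A = 0.5 * 14.9 * 14
A = 0.5 * 208.6
A = 104.3
104.3 ft^2


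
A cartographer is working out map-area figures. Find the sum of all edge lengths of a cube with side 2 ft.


Shape: cube
Side s = 2 ft
A cube has 12 edges, all equal.
Formula: total edge length = 12 * s
Total = 12 * 2
Total = 24
24 ft


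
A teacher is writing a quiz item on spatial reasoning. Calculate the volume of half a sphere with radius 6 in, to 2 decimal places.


Shape: hemisphere (half of a sphere)
Radius r = 6 in
Formula: V = (1/2) * (4/3) * pi * r^3 = (2/3) * pi * r^3
r^3 = 216
(2/3) * 216 = 144
V = 144 * pi
V = 452.39
452.39 in^3


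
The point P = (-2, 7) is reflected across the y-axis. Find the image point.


Transformation: reflection
Original point: (-2, 7)
Rule for reflection over the y-axis: (x, y) -> (-x, y)
Apply: (-2, 7) -> (2, 7)
(2, 7)


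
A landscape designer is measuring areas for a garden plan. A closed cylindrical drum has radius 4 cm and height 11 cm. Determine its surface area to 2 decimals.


Shape: closed cylinder
Radius r = 4 cm, Height h = 11 cm
Formula: SA = 2*pi*r^2 + 2*pi*r*h = 2*pi*r*(r + h)
r + h = 15
2 * r * (r + h) = 2 * 4 * 15 = 120
SA = 120 * pi
SA = 376.99
376.99 cm^2


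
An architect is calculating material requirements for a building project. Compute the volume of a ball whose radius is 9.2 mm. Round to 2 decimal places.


Shape: sphere
Radius r = 9.2 mm
Formula: V = (4/3) * pi * r^3
r^3 = 778.688
(4/3) * 778.688 = 1038.250667
V = 1038.250667 * pi
V = 3261.76
3261.76 mm^3


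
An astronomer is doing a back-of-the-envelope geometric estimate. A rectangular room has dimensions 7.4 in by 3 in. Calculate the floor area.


Shape: rectangle
Length l = 7.4 in, Width w = 3 in
Formula: A = l * w
A = 7.4 * 3
A = 22.2
22.2 in^2


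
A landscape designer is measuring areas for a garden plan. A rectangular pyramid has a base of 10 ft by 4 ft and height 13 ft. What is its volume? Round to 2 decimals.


Shape: rectangular pyramid
Base: 10 ft x 4 ft, Height h = 13 ft
Formula: V = (1/3) * base_area * h
base_area = 10 * 4 = 40
base_area * h = 40 * 13 = 520
V = 520 / 3
V = 173.33
173.33 ft^3


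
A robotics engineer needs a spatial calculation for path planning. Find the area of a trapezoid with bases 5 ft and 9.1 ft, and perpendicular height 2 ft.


Shape: trapezoid
Parallel sides a = 5 ft, b = 9.1 ft; Height h = 2 ft
Formula: A = (a + b) * h / 2
a + b = 5 + 9.1 = 14.1
A = 14.1 * 2 / 2
A = 28.2 / 2
A = 14.1
14.1 ft^2


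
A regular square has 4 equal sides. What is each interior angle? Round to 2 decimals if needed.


Shape: regular square (4 sides)
Formula: interior angle = (n - 2) * 180 / n
(n - 2) = 2
(n - 2) * 180 = 360
angle = 360 / 4
angle = 90
90 degrees
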